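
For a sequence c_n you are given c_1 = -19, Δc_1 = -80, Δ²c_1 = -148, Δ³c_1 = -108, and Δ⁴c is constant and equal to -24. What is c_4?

Build the table forward from the leading diagonal:
Fourth differences: -24, -24, -24, -24
Third differences: -108, -132, -156, -180
Second differences: -148, -256, -388, -544
First differences: -80, -228, -484, -872
c: -19, -99, -327, -811

-811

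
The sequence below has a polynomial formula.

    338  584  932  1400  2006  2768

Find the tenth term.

7736

First differences: 246, 348, 468, 606, 762
Second differences: 102, 120, 138, 156
Third differences: 18, 18, 18
Third differences constant at 18.
156 + 18 = 174;  762 + 174 = 936;  2768 + 936 = 3704
174 + 18 = 192;  936 + 192 = 1128;  3704 + 1128 = 4832
192 + 18 = 210;  1128 + 210 = 1338;  4832 + 1338 = 6170
210 + 18 = 228;  1338 + 228 = 1566;  6170 + 1566 = 7736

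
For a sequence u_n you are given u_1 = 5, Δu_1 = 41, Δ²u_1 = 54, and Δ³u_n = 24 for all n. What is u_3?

141

Build the table forward from the leading diagonal:
Third differences: 24, 24, 24
Second differences: 54, 78, 102
First differences: 41, 95, 173
u: 5, 46, 141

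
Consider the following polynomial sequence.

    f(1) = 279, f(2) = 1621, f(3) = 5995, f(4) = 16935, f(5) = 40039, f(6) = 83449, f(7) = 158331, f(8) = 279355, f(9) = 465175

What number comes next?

738909

D1: 1342 , 4374 , 10940 , 23104 , 43410 , 74882 , 121024 , 185820
D2: 3032 , 6566 , 12164 , 20306 , 31472 , 46142 , 64796
D3: 3534 , 5598 , 8142 , 11166 , 14670 , 18654
D4: 2064 , 2544 , 3024 , 3504 , 3984
D5: 480 , 480 , 480 , 480
Fifth differences constant at 480.
3984 + 480 = 4464;  18654 + 4464 = 23118;  64796 + 23118 = 87914;  185820 + 87914 = 273734;  465175 + 273734 = 738909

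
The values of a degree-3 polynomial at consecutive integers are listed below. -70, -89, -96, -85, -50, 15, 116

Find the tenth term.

First differences: -19, -7, 11, 35, 65, 101
Second differences: 12, 18, 24, 30, 36
Third differences: 6, 6, 6, 6
The third differences are constant (6).
36 + 6 = 42;  101 + 42 = 143;  116 + 143 = 259
42 + 6 = 48;  143 + 48 = 191;  259 + 191 = 450
48 + 6 = 54;  191 + 54 = 245;  450 + 245 = 695

695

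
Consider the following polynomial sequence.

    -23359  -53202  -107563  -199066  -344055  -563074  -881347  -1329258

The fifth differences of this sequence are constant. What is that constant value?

First differences: -29843, -54361, -91503, -144989, -219019, -318273, -447911
Second differences: -24518, -37142, -53486, -74030, -99254, -129638
Third differences: -12624, -16344, -20544, -25224, -30384
Fourth differences: -3720, -4200, -4680, -5160
Fifth differences: -480, -480, -480

-480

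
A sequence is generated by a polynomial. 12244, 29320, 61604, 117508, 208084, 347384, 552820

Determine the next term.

845524

First differences: 17076 , 32284 , 55904 , 90576 , 139300 , 205436
Second differences: 15208 , 23620 , 34672 , 48724 , 66136
Third differences: 8412 , 11052 , 14052 , 17412
Fourth differences: 2640 , 3000 , 3360
Fifth differences: 360 , 360
Constant fifth difference = 360, so extend:
3360 + 360 = 3720;  17412 + 3720 = 21132;  66136 + 21132 = 87268;  205436 + 87268 = 292704;  552820 + 292704 = 845524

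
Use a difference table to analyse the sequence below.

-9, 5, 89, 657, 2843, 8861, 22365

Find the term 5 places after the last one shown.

14 , 84 , 568 , 2186 , 6018 , 13504
70 , 484 , 1618 , 3832 , 7486
414 , 1134 , 2214 , 3654
720 , 1080 , 1440
360 , 360
Fifth differences constant at 360.
1440 + 360 = 1800;  3654 + 1800 = 5454;  7486 + 5454 = 12940;  13504 + 12940 = 26444;  22365 + 26444 = 48809
1800 + 360 = 2160;  5454 + 2160 = 7614;  12940 + 7614 = 20554;  26444 + 20554 = 46998;  48809 + 46998 = 95807
2160 + 360 = 2520;  7614 + 2520 = 10134;  20554 + 10134 = 30688;  46998 + 30688 = 77686;  95807 + 77686 = 173493
2520 + 360 = 2880;  10134 + 2880 = 13014;  30688 + 13014 = 43702;  77686 + 43702 = 121388;  173493 + 121388 = 294881
2880 + 360 = 3240;  13014 + 3240 = 16254;  43702 + 16254 = 59956;  121388 + 59956 = 181344;  294881 + 181344 = 476225

476225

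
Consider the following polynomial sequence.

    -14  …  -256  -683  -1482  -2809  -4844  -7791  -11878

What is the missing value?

Using the last 7 terms:
-427  -799  -1327  -2035  -2947  -4087
-372  -528  -708  -912  -1140
-156  -180  -204  -228
-24  -24  -24
Constant fourth difference = -24.
Extend backward: -156 + 24 = -132;  -372 + 132 = -240;  -427 + 240 = -187;  -256 + 187 = -69

-69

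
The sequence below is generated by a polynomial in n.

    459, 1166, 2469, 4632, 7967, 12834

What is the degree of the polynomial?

4

Δ: 707, 1303, 2163, 3335, 4867
Δ²: 596, 860, 1172, 1532
Δ³: 264, 312, 360
Δ⁴: 48, 48
The fourth differences are constant, so the polynomial has degree 4.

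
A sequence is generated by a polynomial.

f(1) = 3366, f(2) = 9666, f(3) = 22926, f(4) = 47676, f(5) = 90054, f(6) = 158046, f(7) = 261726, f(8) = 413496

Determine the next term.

D1: 6300 , 13260 , 24750 , 42378 , 67992 , 103680 , 151770
D2: 6960 , 11490 , 17628 , 25614 , 35688 , 48090
D3: 4530 , 6138 , 7986 , 10074 , 12402
D4: 1608 , 1848 , 2088 , 2328
D5: 240 , 240 , 240
Constant fifth difference = 240, so extend:
2328 + 240 = 2568;  12402 + 2568 = 14970;  48090 + 14970 = 63060;  151770 + 63060 = 214830;  413496 + 214830 = 628326

628326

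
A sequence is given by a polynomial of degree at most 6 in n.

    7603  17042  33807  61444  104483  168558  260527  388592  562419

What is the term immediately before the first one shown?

2808

Δ: 9439, 16765, 27637, 43039, 64075, 91969, 128065, 173827
Δ²: 7326, 10872, 15402, 21036, 27894, 36096, 45762
Δ³: 3546, 4530, 5634, 6858, 8202, 9666
Δ⁴: 984, 1104, 1224, 1344, 1464
Δ⁵: 120, 120, 120, 120
The fifth differences are constant at 120.
Work back: 984 − 120 = 864;  3546 − 864 = 2682;  7326 − 2682 = 4644;  9439 − 4644 = 4795;  7603 − 4795 = 2808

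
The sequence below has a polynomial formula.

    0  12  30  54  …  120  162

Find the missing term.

Using the first 4 terms:
Δ: 12  18  24
Δ²: 6  6
Constant second difference = 6.
Extend forward: 24 + 6 = 30;  54 + 30 = 84

84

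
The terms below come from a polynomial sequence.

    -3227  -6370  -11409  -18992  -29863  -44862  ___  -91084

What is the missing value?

Using the first 6 terms:
-3143  -5039  -7583  -10871  -14999
-1896  -2544  -3288  -4128
-648  -744  -840
-96  -96
Constant fourth difference = -96.
Extend forward: -840 − 96 = -936;  -4128 − 936 = -5064;  -14999 − 5064 = -20063;  -44862 − 20063 = -64925

-64925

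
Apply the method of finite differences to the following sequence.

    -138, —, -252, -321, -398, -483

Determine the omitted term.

Using the last 4 terms:
Δ: -69, -77, -85
Δ²: -8, -8
Constant second difference = -8.
Extend backward: -69 + 8 = -61;  -252 + 61 = -191

-191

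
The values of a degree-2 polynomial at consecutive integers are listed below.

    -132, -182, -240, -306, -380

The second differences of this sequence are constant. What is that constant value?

-8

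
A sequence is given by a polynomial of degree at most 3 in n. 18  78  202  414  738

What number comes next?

Δ: 60, 124, 212, 324
Δ²: 64, 88, 112
Δ³: 24, 24
Constant third difference = 24, so extend:
112 + 24 = 136;  324 + 136 = 460;  738 + 460 = 1198

1198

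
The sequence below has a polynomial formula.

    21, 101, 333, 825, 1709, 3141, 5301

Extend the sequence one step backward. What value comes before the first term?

First differences: 80  232  492  884  1432  2160
Second differences: 152  260  392  548  728
Third differences: 108  132  156  180
Fourth differences: 24  24  24
The fourth differences are constant at 24.
Work back: 108 − 24 = 84;  152 − 84 = 68;  80 − 68 = 12;  21 − 12 = 9

9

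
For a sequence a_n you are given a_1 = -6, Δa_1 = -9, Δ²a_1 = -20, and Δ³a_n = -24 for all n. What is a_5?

-258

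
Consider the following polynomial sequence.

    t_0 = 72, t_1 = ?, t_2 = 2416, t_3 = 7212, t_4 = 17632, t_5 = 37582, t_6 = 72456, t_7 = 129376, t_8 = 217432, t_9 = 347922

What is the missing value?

586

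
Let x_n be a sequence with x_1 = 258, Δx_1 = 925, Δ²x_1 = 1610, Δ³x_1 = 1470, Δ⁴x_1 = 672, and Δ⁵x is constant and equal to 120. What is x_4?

9333

Build the table forward from the leading diagonal:
Δ⁵: 120, 120, 120, 120
Δ⁴: 672, 792, 912, 1032
Δ³: 1470, 2142, 2934, 3846
Δ²: 1610, 3080, 5222, 8156
Δ: 925, 2535, 5615, 10837
x: 258, 1183, 3718, 9333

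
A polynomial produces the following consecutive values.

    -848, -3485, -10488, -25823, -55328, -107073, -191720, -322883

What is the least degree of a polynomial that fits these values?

First differences: -2637, -7003, -15335, -29505, -51745, -84647, -131163
Second differences: -4366, -8332, -14170, -22240, -32902, -46516
Third differences: -3966, -5838, -8070, -10662, -13614
Fourth differences: -1872, -2232, -2592, -2952
Fifth differences: -360, -360, -360
The fifth differences are constant, so the polynomial has degree 5.

5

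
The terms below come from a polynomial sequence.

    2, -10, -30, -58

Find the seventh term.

-12  -20  -28
-8  -8
Second differences constant at -8.
-28 − 8 = -36;  -58 − 36 = -94
-36 − 8 = -44;  -94 − 44 = -138
-44 − 8 = -52;  -138 − 52 = -190

-190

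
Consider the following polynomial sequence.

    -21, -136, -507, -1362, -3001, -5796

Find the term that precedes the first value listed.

-6

-115  -371  -855  -1639  -2795
-256  -484  -784  -1156
-228  -300  -372
-72  -72
The fourth differences are constant at -72.
Work back: -228 + 72 = -156;  -256 + 156 = -100;  -115 + 100 = -15;  -21 + 15 = -6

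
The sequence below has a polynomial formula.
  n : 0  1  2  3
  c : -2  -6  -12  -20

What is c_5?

-42

-4  -6  -8
-2  -2
The second differences are constant (-2).
-8 − 2 = -10;  -20 − 10 = -30
-10 − 2 = -12;  -30 − 12 = -42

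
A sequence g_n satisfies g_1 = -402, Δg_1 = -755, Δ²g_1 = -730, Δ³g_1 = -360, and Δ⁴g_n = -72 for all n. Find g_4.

Build the table forward from the leading diagonal:
Fourth differences: -72  -72  -72  -72
Third differences: -360  -432  -504  -576
Second differences: -730  -1090  -1522  -2026
First differences: -755  -1485  -2575  -4097
g: -402  -1157  -2642  -5217

-5217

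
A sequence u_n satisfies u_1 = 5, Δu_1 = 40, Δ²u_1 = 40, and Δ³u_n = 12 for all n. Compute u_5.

453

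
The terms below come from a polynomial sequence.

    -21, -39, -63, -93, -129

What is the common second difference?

-6

Δ: -18, -24, -30, -36
Δ²: -6, -6, -6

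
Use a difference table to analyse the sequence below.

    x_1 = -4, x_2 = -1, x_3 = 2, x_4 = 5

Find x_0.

-7

First differences: 3  3  3
The first differences are constant at 3.
Work back: -4 − 3 = -7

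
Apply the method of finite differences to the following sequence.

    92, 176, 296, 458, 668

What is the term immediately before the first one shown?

38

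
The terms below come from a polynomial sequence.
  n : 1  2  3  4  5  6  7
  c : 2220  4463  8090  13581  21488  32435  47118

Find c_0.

2243, 3627, 5491, 7907, 10947, 14683
1384, 1864, 2416, 3040, 3736
480, 552, 624, 696
72, 72, 72
The fourth differences are constant at 72.
Work back: 480 − 72 = 408;  1384 − 408 = 976;  2243 − 976 = 1267;  2220 − 1267 = 953

953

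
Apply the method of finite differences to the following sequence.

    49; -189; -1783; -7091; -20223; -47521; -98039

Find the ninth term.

-238  -1594  -5308  -13132  -27298  -50518
-1356  -3714  -7824  -14166  -23220
-2358  -4110  -6342  -9054
-1752  -2232  -2712
-480  -480
Fifth differences constant at -480.
-2712 − 480 = -3192;  -9054 − 3192 = -12246;  -23220 − 12246 = -35466;  -50518 − 35466 = -85984;  -98039 − 85984 = -184023
-3192 − 480 = -3672;  -12246 − 3672 = -15918;  -35466 − 15918 = -51384;  -85984 − 51384 = -137368;  -184023 − 137368 = -321391

-321391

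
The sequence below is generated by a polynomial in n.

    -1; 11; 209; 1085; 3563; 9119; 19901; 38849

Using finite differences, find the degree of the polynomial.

5

Δ: 12, 198, 876, 2478, 5556, 10782, 18948
Δ²: 186, 678, 1602, 3078, 5226, 8166
Δ³: 492, 924, 1476, 2148, 2940
Δ⁴: 432, 552, 672, 792
Δ⁵: 120, 120, 120
The fifth differences are constant, so the polynomial has degree 5.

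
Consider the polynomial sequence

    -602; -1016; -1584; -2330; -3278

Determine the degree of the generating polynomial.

Δ: -414, -568, -746, -948
Δ²: -154, -178, -202
Δ³: -24, -24
The third differences are constant, so the polynomial has degree 3.

3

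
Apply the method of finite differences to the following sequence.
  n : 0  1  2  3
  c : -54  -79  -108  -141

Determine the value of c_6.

-25 , -29 , -33
-4 , -4
The second differences are constant (-4).
-33 − 4 = -37;  -141 − 37 = -178
-37 − 4 = -41;  -178 − 41 = -219
-41 − 4 = -45;  -219 − 45 = -264

-264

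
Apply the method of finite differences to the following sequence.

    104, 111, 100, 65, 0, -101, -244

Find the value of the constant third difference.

D1: 7, -11, -35, -65, -101, -143
D2: -18, -24, -30, -36, -42
D3: -6, -6, -6, -6

-6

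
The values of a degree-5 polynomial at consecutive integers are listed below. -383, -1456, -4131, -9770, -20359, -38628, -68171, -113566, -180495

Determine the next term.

-275864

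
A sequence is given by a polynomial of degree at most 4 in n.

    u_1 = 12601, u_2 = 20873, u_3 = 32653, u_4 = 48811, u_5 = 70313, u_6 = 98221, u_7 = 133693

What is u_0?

D1: 8272, 11780, 16158, 21502, 27908, 35472
D2: 3508, 4378, 5344, 6406, 7564
D3: 870, 966, 1062, 1158
D4: 96, 96, 96
The fourth differences are constant at 96.
Work back: 870 − 96 = 774;  3508 − 774 = 2734;  8272 − 2734 = 5538;  12601 − 5538 = 7063

7063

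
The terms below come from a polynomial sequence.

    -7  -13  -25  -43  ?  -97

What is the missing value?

Using the first 4 terms:
-6, -12, -18
-6, -6
Constant second difference = -6.
Extend forward: -18 − 6 = -24;  -43 − 24 = -67

-67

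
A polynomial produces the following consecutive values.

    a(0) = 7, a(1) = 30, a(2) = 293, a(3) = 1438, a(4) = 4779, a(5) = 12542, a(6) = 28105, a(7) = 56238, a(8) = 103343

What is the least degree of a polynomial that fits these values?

5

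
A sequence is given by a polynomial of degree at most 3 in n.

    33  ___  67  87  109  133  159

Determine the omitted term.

49

Using the last 5 terms:
Δ: 20  22  24  26
Δ²: 2  2  2
Constant second difference = 2.
Extend backward: 20 − 2 = 18;  67 − 18 = 49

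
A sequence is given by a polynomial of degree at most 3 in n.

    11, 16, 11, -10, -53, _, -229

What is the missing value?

-124

Using the first 5 terms:
5  -5  -21  -43
-10  -16  -22
-6  -6
Constant third difference = -6.
Extend forward: -22 − 6 = -28;  -43 − 28 = -71;  -53 − 71 = -124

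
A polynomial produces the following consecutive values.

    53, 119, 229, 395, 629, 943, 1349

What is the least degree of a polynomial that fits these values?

D1: 66, 110, 166, 234, 314, 406
D2: 44, 56, 68, 80, 92
D3: 12, 12, 12, 12
The third differences are constant, so the polynomial has degree 3.

3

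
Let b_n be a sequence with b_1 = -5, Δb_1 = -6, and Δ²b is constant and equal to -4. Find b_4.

-35

Build the table forward from the leading diagonal:
D2: -4  -4  -4  -4
D1: -6  -10  -14  -18
b: -5  -11  -21  -35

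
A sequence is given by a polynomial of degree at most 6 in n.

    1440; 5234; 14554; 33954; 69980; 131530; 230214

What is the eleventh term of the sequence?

First differences: 3794 , 9320 , 19400 , 36026 , 61550 , 98684
Second differences: 5526 , 10080 , 16626 , 25524 , 37134
Third differences: 4554 , 6546 , 8898 , 11610
Fourth differences: 1992 , 2352 , 2712
Fifth differences: 360 , 360
The fifth differences are constant (360).
2712 + 360 = 3072;  11610 + 3072 = 14682;  37134 + 14682 = 51816;  98684 + 51816 = 150500;  230214 + 150500 = 380714
3072 + 360 = 3432;  14682 + 3432 = 18114;  51816 + 18114 = 69930;  150500 + 69930 = 220430;  380714 + 220430 = 601144
3432 + 360 = 3792;  18114 + 3792 = 21906;  69930 + 21906 = 91836;  220430 + 91836 = 312266;  601144 + 312266 = 913410
3792 + 360 = 4152;  21906 + 4152 = 26058;  91836 + 26058 = 117894;  312266 + 117894 = 430160;  913410 + 430160 = 1343570

1343570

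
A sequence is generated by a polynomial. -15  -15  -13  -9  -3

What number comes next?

5

Δ: 0, 2, 4, 6
Δ²: 2, 2, 2
Constant second difference = 2, so extend:
6 + 2 = 8;  -3 + 8 = 5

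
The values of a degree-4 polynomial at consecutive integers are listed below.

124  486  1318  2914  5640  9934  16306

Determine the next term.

25338

362 , 832 , 1596 , 2726 , 4294 , 6372
470 , 764 , 1130 , 1568 , 2078
294 , 366 , 438 , 510
72 , 72 , 72
Constant fourth difference = 72, so extend:
510 + 72 = 582;  2078 + 582 = 2660;  6372 + 2660 = 9032;  16306 + 9032 = 25338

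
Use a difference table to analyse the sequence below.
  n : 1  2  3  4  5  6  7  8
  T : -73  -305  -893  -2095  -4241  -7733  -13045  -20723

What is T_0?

-11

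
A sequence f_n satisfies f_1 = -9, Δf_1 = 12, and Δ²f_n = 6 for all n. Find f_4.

45

Build the table forward from the leading diagonal:
Second differences: 6, 6, 6, 6
First differences: 12, 18, 24, 30
f: -9, 3, 21, 45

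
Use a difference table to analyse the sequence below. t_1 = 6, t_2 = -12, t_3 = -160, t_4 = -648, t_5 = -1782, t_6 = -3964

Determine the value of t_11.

First differences: -18, -148, -488, -1134, -2182
Second differences: -130, -340, -646, -1048
Third differences: -210, -306, -402
Fourth differences: -96, -96
The fourth differences are constant (-96).
-402 − 96 = -498;  -1048 − 498 = -1546;  -2182 − 1546 = -3728;  -3964 − 3728 = -7692
-498 − 96 = -594;  -1546 − 594 = -2140;  -3728 − 2140 = -5868;  -7692 − 5868 = -13560
-594 − 96 = -690;  -2140 − 690 = -2830;  -5868 − 2830 = -8698;  -13560 − 8698 = -22258
-690 − 96 = -786;  -2830 − 786 = -3616;  -8698 − 3616 = -12314;  -22258 − 12314 = -34572
-786 − 96 = -882;  -3616 − 882 = -4498;  -12314 − 4498 = -16812;  -34572 − 16812 = -51384

-51384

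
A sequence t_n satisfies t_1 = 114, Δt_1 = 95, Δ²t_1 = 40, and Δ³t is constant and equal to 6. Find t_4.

525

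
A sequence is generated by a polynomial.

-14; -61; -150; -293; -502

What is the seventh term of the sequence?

First differences: -47, -89, -143, -209
Second differences: -42, -54, -66
Third differences: -12, -12
The third differences are constant (-12).
-66 − 12 = -78;  -209 − 78 = -287;  -502 − 287 = -789
-78 − 12 = -90;  -287 − 90 = -377;  -789 − 377 = -1166

-1166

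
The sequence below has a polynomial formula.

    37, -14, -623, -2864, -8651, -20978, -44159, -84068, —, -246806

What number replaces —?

-148379

Using the first 8 terms:
First differences: -51, -609, -2241, -5787, -12327, -23181, -39909
Second differences: -558, -1632, -3546, -6540, -10854, -16728
Third differences: -1074, -1914, -2994, -4314, -5874
Fourth differences: -840, -1080, -1320, -1560
Fifth differences: -240, -240, -240
Constant fifth difference = -240.
Extend forward: -1560 − 240 = -1800;  -5874 − 1800 = -7674;  -16728 − 7674 = -24402;  -39909 − 24402 = -64311;  -84068 − 64311 = -148379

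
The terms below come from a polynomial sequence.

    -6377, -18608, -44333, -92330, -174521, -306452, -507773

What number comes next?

Δ: -12231 , -25725 , -47997 , -82191 , -131931 , -201321
Δ²: -13494 , -22272 , -34194 , -49740 , -69390
Δ³: -8778 , -11922 , -15546 , -19650
Δ⁴: -3144 , -3624 , -4104
Δ⁵: -480 , -480
Fifth differences constant at -480.
-4104 − 480 = -4584;  -19650 − 4584 = -24234;  -69390 − 24234 = -93624;  -201321 − 93624 = -294945;  -507773 − 294945 = -802718

-802718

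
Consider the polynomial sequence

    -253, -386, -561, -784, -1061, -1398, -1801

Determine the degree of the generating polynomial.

3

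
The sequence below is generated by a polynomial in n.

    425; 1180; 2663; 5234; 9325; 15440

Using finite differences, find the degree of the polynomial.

D1: 755, 1483, 2571, 4091, 6115
D2: 728, 1088, 1520, 2024
D3: 360, 432, 504
D4: 72, 72
The fourth differences are constant, so the polynomial has degree 4.

4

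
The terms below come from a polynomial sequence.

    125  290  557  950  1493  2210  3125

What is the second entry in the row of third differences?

24

Δ: 165, 267, 393, 543, 717, 915
Δ²: 102, 126, 150, 174, 198
Δ³: 24, 24, 24, 24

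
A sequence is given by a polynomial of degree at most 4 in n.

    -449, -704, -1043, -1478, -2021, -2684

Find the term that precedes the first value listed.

First differences: -255  -339  -435  -543  -663
Second differences: -84  -96  -108  -120
Third differences: -12  -12  -12
The third differences are constant at -12.
Work back: -84 + 12 = -72;  -255 + 72 = -183;  -449 + 183 = -266

-266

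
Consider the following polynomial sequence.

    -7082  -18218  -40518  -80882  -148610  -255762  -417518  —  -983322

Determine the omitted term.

-652538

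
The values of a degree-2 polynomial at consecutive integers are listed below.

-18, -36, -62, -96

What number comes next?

-138

D1: -18 , -26 , -34
D2: -8 , -8
Constant second difference = -8, so extend:
-34 − 8 = -42;  -96 − 42 = -138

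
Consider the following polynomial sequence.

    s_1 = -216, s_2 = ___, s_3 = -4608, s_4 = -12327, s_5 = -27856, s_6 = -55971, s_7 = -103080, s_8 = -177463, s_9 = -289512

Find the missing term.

Using the last 7 terms:
D1: -7719  -15529  -28115  -47109  -74383  -112049
D2: -7810  -12586  -18994  -27274  -37666
D3: -4776  -6408  -8280  -10392
D4: -1632  -1872  -2112
D5: -240  -240
Constant fifth difference = -240.
Extend backward: -1632 + 240 = -1392;  -4776 + 1392 = -3384;  -7810 + 3384 = -4426;  -7719 + 4426 = -3293;  -4608 + 3293 = -1315

-1315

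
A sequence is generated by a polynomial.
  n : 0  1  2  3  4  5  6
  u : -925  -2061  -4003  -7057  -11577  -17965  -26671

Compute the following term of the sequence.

Δ: -1136  -1942  -3054  -4520  -6388  -8706
Δ²: -806  -1112  -1466  -1868  -2318
Δ³: -306  -354  -402  -450
Δ⁴: -48  -48  -48
The fourth differences are constant (-48).
-450 − 48 = -498;  -2318 − 498 = -2816;  -8706 − 2816 = -11522;  -26671 − 11522 = -38193

-38193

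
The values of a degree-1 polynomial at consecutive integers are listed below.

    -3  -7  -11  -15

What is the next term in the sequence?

-19

First differences: -4, -4, -4
The first differences are constant (-4).
-15 − 4 = -19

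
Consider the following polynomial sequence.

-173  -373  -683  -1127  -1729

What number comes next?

-2513

Δ: -200, -310, -444, -602
Δ²: -110, -134, -158
Δ³: -24, -24
Third differences constant at -24.
-158 − 24 = -182;  -602 − 182 = -784;  -1729 − 784 = -2513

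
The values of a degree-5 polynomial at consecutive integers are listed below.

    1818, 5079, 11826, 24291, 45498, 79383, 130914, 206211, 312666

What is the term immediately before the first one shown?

483

Δ: 3261, 6747, 12465, 21207, 33885, 51531, 75297, 106455
Δ²: 3486, 5718, 8742, 12678, 17646, 23766, 31158
Δ³: 2232, 3024, 3936, 4968, 6120, 7392
Δ⁴: 792, 912, 1032, 1152, 1272
Δ⁵: 120, 120, 120, 120
The fifth differences are constant at 120.
Work back: 792 − 120 = 672;  2232 − 672 = 1560;  3486 − 1560 = 1926;  3261 − 1926 = 1335;  1818 − 1335 = 483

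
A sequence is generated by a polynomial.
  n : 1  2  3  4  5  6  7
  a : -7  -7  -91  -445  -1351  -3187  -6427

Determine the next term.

-11641

First differences: 0, -84, -354, -906, -1836, -3240
Second differences: -84, -270, -552, -930, -1404
Third differences: -186, -282, -378, -474
Fourth differences: -96, -96, -96
Fourth differences constant at -96.
-474 − 96 = -570;  -1404 − 570 = -1974;  -3240 − 1974 = -5214;  -6427 − 5214 = -11641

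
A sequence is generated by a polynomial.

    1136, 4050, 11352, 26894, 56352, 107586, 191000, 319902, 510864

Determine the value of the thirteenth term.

2361152

Δ: 2914 , 7302 , 15542 , 29458 , 51234 , 83414 , 128902 , 190962
Δ²: 4388 , 8240 , 13916 , 21776 , 32180 , 45488 , 62060
Δ³: 3852 , 5676 , 7860 , 10404 , 13308 , 16572
Δ⁴: 1824 , 2184 , 2544 , 2904 , 3264
Δ⁵: 360 , 360 , 360 , 360
Constant fifth difference = 360, so extend:
3264 + 360 = 3624;  16572 + 3624 = 20196;  62060 + 20196 = 82256;  190962 + 82256 = 273218;  510864 + 273218 = 784082
3624 + 360 = 3984;  20196 + 3984 = 24180;  82256 + 24180 = 106436;  273218 + 106436 = 379654;  784082 + 379654 = 1163736
3984 + 360 = 4344;  24180 + 4344 = 28524;  106436 + 28524 = 134960;  379654 + 134960 = 514614;  1163736 + 514614 = 1678350
4344 + 360 = 4704;  28524 + 4704 = 33228;  134960 + 33228 = 168188;  514614 + 168188 = 682802;  1678350 + 682802 = 2361152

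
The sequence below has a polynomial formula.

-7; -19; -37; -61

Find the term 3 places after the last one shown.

-169

D1: -12 , -18 , -24
D2: -6 , -6
Constant second difference = -6, so extend:
-24 − 6 = -30;  -61 − 30 = -91
-30 − 6 = -36;  -91 − 36 = -127
-36 − 6 = -42;  -127 − 42 = -169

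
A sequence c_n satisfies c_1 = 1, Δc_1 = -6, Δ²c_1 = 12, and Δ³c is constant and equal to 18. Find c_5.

Build the table forward from the leading diagonal:
Third differences: 18, 18, 18, 18, 18
Second differences: 12, 30, 48, 66, 84
First differences: -6, 6, 36, 84, 150
c: 1, -5, 1, 37, 121

121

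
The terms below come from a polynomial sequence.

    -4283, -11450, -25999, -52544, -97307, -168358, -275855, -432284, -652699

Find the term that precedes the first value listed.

-1252

Δ: -7167, -14549, -26545, -44763, -71051, -107497, -156429, -220415
Δ²: -7382, -11996, -18218, -26288, -36446, -48932, -63986
Δ³: -4614, -6222, -8070, -10158, -12486, -15054
Δ⁴: -1608, -1848, -2088, -2328, -2568
Δ⁵: -240, -240, -240, -240
The fifth differences are constant at -240.
Work back: -1608 + 240 = -1368;  -4614 + 1368 = -3246;  -7382 + 3246 = -4136;  -7167 + 4136 = -3031;  -4283 + 3031 = -1252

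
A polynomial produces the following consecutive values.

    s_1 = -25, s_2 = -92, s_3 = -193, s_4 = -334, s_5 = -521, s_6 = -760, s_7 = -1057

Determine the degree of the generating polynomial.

3

D1: -67, -101, -141, -187, -239, -297
D2: -34, -40, -46, -52, -58
D3: -6, -6, -6, -6
The third differences are constant, so the polynomial has degree 3.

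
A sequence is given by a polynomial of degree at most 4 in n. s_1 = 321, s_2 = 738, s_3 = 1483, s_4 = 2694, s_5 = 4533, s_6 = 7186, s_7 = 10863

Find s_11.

Δ: 417  745  1211  1839  2653  3677
Δ²: 328  466  628  814  1024
Δ³: 138  162  186  210
Δ⁴: 24  24  24
Fourth differences constant at 24.
210 + 24 = 234;  1024 + 234 = 1258;  3677 + 1258 = 4935;  10863 + 4935 = 15798
234 + 24 = 258;  1258 + 258 = 1516;  4935 + 1516 = 6451;  15798 + 6451 = 22249
258 + 24 = 282;  1516 + 282 = 1798;  6451 + 1798 = 8249;  22249 + 8249 = 30498
282 + 24 = 306;  1798 + 306 = 2104;  8249 + 2104 = 10353;  30498 + 10353 = 40851

40851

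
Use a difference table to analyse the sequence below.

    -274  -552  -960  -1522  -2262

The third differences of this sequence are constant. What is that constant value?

-24

Δ: -278, -408, -562, -740
Δ²: -130, -154, -178
Δ³: -24, -24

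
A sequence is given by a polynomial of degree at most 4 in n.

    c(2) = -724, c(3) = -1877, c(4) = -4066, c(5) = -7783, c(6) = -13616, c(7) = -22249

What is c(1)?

-1153  -2189  -3717  -5833  -8633
-1036  -1528  -2116  -2800
-492  -588  -684
-96  -96
The fourth differences are constant at -96.
Work back: -492 + 96 = -396;  -1036 + 396 = -640;  -1153 + 640 = -513;  -724 + 513 = -211

-211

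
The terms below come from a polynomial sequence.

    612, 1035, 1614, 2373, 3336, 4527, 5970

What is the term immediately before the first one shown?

First differences: 423, 579, 759, 963, 1191, 1443
Second differences: 156, 180, 204, 228, 252
Third differences: 24, 24, 24, 24
The third differences are constant at 24.
Work back: 156 − 24 = 132;  423 − 132 = 291;  612 − 291 = 321

321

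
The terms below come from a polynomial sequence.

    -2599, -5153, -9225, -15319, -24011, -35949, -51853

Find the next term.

-72515

Δ: -2554 , -4072 , -6094 , -8692 , -11938 , -15904
Δ²: -1518 , -2022 , -2598 , -3246 , -3966
Δ³: -504 , -576 , -648 , -720
Δ⁴: -72 , -72 , -72
The fourth differences are constant (-72).
-720 − 72 = -792;  -3966 − 792 = -4758;  -15904 − 4758 = -20662;  -51853 − 20662 = -72515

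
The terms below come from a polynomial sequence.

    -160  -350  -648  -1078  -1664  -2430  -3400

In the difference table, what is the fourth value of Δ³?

-24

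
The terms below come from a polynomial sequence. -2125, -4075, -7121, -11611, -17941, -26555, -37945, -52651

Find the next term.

-71261

D1: -1950 , -3046 , -4490 , -6330 , -8614 , -11390 , -14706
D2: -1096 , -1444 , -1840 , -2284 , -2776 , -3316
D3: -348 , -396 , -444 , -492 , -540
D4: -48 , -48 , -48 , -48
Constant fourth difference = -48, so extend:
-540 − 48 = -588;  -3316 − 588 = -3904;  -14706 − 3904 = -18610;  -52651 − 18610 = -71261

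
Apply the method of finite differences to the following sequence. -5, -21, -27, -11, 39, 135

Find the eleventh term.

1725

First differences: -16  -6  16  50  96
Second differences: 10  22  34  46
Third differences: 12  12  12
Constant third difference = 12, so extend:
46 + 12 = 58;  96 + 58 = 154;  135 + 154 = 289
58 + 12 = 70;  154 + 70 = 224;  289 + 224 = 513
70 + 12 = 82;  224 + 82 = 306;  513 + 306 = 819
82 + 12 = 94;  306 + 94 = 400;  819 + 400 = 1219
94 + 12 = 106;  400 + 106 = 506;  1219 + 506 = 1725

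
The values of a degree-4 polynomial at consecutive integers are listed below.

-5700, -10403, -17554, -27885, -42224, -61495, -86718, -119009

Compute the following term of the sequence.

D1: -4703, -7151, -10331, -14339, -19271, -25223, -32291
D2: -2448, -3180, -4008, -4932, -5952, -7068
D3: -732, -828, -924, -1020, -1116
D4: -96, -96, -96, -96
Fourth differences constant at -96.
-1116 − 96 = -1212;  -7068 − 1212 = -8280;  -32291 − 8280 = -40571;  -119009 − 40571 = -159580

-159580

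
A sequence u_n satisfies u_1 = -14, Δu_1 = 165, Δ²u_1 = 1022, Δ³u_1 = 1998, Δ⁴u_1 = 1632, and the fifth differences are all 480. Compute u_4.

Build the table forward from the leading diagonal:
Δ⁵: 480, 480, 480, 480
Δ⁴: 1632, 2112, 2592, 3072
Δ³: 1998, 3630, 5742, 8334
Δ²: 1022, 3020, 6650, 12392
Δ: 165, 1187, 4207, 10857
u: -14, 151, 1338, 5545

5545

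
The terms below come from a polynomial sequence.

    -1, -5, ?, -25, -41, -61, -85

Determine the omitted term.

-13

Using the last 4 terms:
-16  -20  -24
-4  -4
Constant second difference = -4.
Extend backward: -16 + 4 = -12;  -25 + 12 = -13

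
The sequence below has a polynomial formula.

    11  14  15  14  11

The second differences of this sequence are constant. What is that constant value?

Δ: 3, 1, -1, -3
Δ²: -2, -2, -2

-2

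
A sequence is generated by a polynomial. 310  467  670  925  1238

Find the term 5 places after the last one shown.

3883

First differences: 157, 203, 255, 313
Second differences: 46, 52, 58
Third differences: 6, 6
Third differences constant at 6.
58 + 6 = 64;  313 + 64 = 377;  1238 + 377 = 1615
64 + 6 = 70;  377 + 70 = 447;  1615 + 447 = 2062
70 + 6 = 76;  447 + 76 = 523;  2062 + 523 = 2585
76 + 6 = 82;  523 + 82 = 605;  2585 + 605 = 3190
82 + 6 = 88;  605 + 88 = 693;  3190 + 693 = 3883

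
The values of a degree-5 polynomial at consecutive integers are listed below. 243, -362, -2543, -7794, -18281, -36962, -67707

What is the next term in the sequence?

-115418

Δ: -605, -2181, -5251, -10487, -18681, -30745
Δ²: -1576, -3070, -5236, -8194, -12064
Δ³: -1494, -2166, -2958, -3870
Δ⁴: -672, -792, -912
Δ⁵: -120, -120
Fifth differences constant at -120.
-912 − 120 = -1032;  -3870 − 1032 = -4902;  -12064 − 4902 = -16966;  -30745 − 16966 = -47711;  -67707 − 47711 = -115418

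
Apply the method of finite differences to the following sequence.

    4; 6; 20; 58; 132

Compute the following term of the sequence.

254

First differences: 2, 14, 38, 74
Second differences: 12, 24, 36
Third differences: 12, 12
The third differences are constant (12).
36 + 12 = 48;  74 + 48 = 122;  132 + 122 = 254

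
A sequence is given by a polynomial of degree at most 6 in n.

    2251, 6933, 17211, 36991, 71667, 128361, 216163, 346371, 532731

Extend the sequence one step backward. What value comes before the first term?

D1: 4682  10278  19780  34676  56694  87802  130208  186360
D2: 5596  9502  14896  22018  31108  42406  56152
D3: 3906  5394  7122  9090  11298  13746
D4: 1488  1728  1968  2208  2448
D5: 240  240  240  240
The fifth differences are constant at 240.
Work back: 1488 − 240 = 1248;  3906 − 1248 = 2658;  5596 − 2658 = 2938;  4682 − 2938 = 1744;  2251 − 1744 = 507

507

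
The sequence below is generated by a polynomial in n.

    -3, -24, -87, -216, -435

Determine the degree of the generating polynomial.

Δ: -21, -63, -129, -219
Δ²: -42, -66, -90
Δ³: -24, -24
The third differences are constant, so the polynomial has degree 3.

3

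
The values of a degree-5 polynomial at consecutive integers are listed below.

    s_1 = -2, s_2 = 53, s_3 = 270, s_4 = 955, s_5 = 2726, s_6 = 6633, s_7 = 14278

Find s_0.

-9

D1: 55, 217, 685, 1771, 3907, 7645
D2: 162, 468, 1086, 2136, 3738
D3: 306, 618, 1050, 1602
D4: 312, 432, 552
D5: 120, 120
The fifth differences are constant at 120.
Work back: 312 − 120 = 192;  306 − 192 = 114;  162 − 114 = 48;  55 − 48 = 7;  -2 − 7 = -9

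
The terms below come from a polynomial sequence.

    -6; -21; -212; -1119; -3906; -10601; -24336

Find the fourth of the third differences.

-3132

First differences: -15, -191, -907, -2787, -6695, -13735
Second differences: -176, -716, -1880, -3908, -7040
Third differences: -540, -1164, -2028, -3132
Fourth differences: -624, -864, -1104
Fifth differences: -240, -240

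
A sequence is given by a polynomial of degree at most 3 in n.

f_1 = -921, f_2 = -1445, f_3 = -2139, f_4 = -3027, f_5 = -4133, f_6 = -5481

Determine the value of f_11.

Δ: -524, -694, -888, -1106, -1348
Δ²: -170, -194, -218, -242
Δ³: -24, -24, -24
Constant third difference = -24, so extend:
-242 − 24 = -266;  -1348 − 266 = -1614;  -5481 − 1614 = -7095
-266 − 24 = -290;  -1614 − 290 = -1904;  -7095 − 1904 = -8999
-290 − 24 = -314;  -1904 − 314 = -2218;  -8999 − 2218 = -11217
-314 − 24 = -338;  -2218 − 338 = -2556;  -11217 − 2556 = -13773
-338 − 24 = -362;  -2556 − 362 = -2918;  -13773 − 2918 = -16691

-16691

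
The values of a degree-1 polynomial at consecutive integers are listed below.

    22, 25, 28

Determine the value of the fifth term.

34

Δ: 3, 3
Constant first difference = 3, so extend:
28 + 3 = 31
31 + 3 = 34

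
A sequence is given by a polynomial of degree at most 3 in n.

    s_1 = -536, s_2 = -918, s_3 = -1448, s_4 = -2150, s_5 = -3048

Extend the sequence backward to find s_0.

First differences: -382  -530  -702  -898
Second differences: -148  -172  -196
Third differences: -24  -24
The third differences are constant at -24.
Work back: -148 + 24 = -124;  -382 + 124 = -258;  -536 + 258 = -278

-278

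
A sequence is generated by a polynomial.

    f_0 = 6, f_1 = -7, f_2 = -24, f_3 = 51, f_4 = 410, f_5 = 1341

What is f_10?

31376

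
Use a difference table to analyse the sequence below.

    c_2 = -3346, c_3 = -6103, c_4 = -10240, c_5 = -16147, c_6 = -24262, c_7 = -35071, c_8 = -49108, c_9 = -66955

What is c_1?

-2757, -4137, -5907, -8115, -10809, -14037, -17847
-1380, -1770, -2208, -2694, -3228, -3810
-390, -438, -486, -534, -582
-48, -48, -48, -48
The fourth differences are constant at -48.
Work back: -390 + 48 = -342;  -1380 + 342 = -1038;  -2757 + 1038 = -1719;  -3346 + 1719 = -1627

-1627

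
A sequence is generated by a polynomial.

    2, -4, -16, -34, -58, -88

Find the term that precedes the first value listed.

2

-6  -12  -18  -24  -30
-6  -6  -6  -6
The second differences are constant at -6.
Work back: -6 + 6 = 0;  2 + 0 = 2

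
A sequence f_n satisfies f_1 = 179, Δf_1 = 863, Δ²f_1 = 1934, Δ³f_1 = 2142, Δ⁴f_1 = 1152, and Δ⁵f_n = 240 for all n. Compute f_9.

Build the table forward from the leading diagonal:
Fifth differences: 240, 240, 240, 240, 240, 240, 240, 240, 240
Fourth differences: 1152, 1392, 1632, 1872, 2112, 2352, 2592, 2832, 3072
Third differences: 2142, 3294, 4686, 6318, 8190, 10302, 12654, 15246, 18078
Second differences: 1934, 4076, 7370, 12056, 18374, 26564, 36866, 49520, 64766
First differences: 863, 2797, 6873, 14243, 26299, 44673, 71237, 108103, 157623
f: 179, 1042, 3839, 10712, 24955, 51254, 95927, 167164, 275267

275267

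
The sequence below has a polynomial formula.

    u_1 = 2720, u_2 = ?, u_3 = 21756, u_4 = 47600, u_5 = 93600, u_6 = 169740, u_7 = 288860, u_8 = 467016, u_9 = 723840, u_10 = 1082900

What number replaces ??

Using the last 8 terms:
25844, 46000, 76140, 119120, 178156, 256824, 359060
20156, 30140, 42980, 59036, 78668, 102236
9984, 12840, 16056, 19632, 23568
2856, 3216, 3576, 3936
360, 360, 360
Constant fifth difference = 360.
Extend backward: 2856 − 360 = 2496;  9984 − 2496 = 7488;  20156 − 7488 = 12668;  25844 − 12668 = 13176;  21756 − 13176 = 8580

8580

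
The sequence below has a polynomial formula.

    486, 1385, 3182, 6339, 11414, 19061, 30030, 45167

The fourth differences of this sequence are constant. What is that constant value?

Δ: 899, 1797, 3157, 5075, 7647, 10969, 15137
Δ²: 898, 1360, 1918, 2572, 3322, 4168
Δ³: 462, 558, 654, 750, 846
Δ⁴: 96, 96, 96, 96

96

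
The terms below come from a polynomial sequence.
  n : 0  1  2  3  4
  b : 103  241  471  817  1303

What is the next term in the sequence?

1953

D1: 138, 230, 346, 486
D2: 92, 116, 140
D3: 24, 24
The third differences are constant (24).
140 + 24 = 164;  486 + 164 = 650;  1303 + 650 = 1953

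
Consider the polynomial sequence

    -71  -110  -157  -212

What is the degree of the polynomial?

2

-39, -47, -55
-8, -8
The second differences are constant, so the polynomial has degree 2.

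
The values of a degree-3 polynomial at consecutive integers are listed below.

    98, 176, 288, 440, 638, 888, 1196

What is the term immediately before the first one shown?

48

D1: 78  112  152  198  250  308
D2: 34  40  46  52  58
D3: 6  6  6  6
The third differences are constant at 6.
Work back: 34 − 6 = 28;  78 − 28 = 50;  98 − 50 = 48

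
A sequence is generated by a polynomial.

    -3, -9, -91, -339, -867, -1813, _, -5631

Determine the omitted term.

-3339

Using the first 6 terms:
Δ: -6, -82, -248, -528, -946
Δ²: -76, -166, -280, -418
Δ³: -90, -114, -138
Δ⁴: -24, -24
Constant fourth difference = -24.
Extend forward: -138 − 24 = -162;  -418 − 162 = -580;  -946 − 580 = -1526;  -1813 − 1526 = -3339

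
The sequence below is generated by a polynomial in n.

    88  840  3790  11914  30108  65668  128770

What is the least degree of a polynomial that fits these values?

Δ: 752, 2950, 8124, 18194, 35560, 63102
Δ²: 2198, 5174, 10070, 17366, 27542
Δ³: 2976, 4896, 7296, 10176
Δ⁴: 1920, 2400, 2880
Δ⁵: 480, 480
The fifth differences are constant, so the polynomial has degree 5.

5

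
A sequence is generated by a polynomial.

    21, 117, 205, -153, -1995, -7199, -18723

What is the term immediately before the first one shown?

96  88  -358  -1842  -5204  -11524
-8  -446  -1484  -3362  -6320
-438  -1038  -1878  -2958
-600  -840  -1080
-240  -240
The fifth differences are constant at -240.
Work back: -600 + 240 = -360;  -438 + 360 = -78;  -8 + 78 = 70;  96 − 70 = 26;  21 − 26 = -5

-5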